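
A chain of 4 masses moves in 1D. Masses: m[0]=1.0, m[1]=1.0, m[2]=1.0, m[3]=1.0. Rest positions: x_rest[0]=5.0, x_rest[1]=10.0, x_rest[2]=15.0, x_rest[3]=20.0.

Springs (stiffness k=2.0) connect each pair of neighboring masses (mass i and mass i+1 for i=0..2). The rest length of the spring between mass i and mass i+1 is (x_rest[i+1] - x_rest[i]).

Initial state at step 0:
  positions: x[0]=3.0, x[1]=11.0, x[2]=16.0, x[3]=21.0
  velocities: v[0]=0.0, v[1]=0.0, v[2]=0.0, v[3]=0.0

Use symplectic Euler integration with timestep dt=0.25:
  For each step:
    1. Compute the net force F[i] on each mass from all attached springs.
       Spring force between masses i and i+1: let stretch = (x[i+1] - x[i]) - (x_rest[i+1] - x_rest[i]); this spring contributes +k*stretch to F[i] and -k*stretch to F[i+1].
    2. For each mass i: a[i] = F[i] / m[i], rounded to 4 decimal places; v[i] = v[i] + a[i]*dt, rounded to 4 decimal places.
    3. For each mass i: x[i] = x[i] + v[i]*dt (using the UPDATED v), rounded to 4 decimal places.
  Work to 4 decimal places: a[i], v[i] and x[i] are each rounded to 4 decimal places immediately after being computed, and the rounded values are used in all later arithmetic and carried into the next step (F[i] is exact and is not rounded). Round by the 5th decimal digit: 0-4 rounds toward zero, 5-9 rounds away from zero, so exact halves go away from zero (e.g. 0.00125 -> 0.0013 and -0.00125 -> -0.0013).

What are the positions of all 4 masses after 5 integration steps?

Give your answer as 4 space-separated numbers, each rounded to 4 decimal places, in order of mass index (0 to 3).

Step 0: x=[3.0000 11.0000 16.0000 21.0000] v=[0.0000 0.0000 0.0000 0.0000]
Step 1: x=[3.3750 10.6250 16.0000 21.0000] v=[1.5000 -1.5000 0.0000 0.0000]
Step 2: x=[4.0313 10.0156 15.9531 21.0000] v=[2.6250 -2.4375 -0.1875 0.0000]
Step 3: x=[4.8106 9.4004 15.7949 20.9941] v=[3.1172 -2.4609 -0.6328 -0.0235]
Step 4: x=[5.5386 9.0108 15.4873 20.9633] v=[2.9121 -1.5586 -1.2305 -0.1231]
Step 5: x=[6.0757 8.9967 15.0546 20.8730] v=[2.1482 -0.0565 -1.7308 -0.3611]

Answer: 6.0757 8.9967 15.0546 20.8730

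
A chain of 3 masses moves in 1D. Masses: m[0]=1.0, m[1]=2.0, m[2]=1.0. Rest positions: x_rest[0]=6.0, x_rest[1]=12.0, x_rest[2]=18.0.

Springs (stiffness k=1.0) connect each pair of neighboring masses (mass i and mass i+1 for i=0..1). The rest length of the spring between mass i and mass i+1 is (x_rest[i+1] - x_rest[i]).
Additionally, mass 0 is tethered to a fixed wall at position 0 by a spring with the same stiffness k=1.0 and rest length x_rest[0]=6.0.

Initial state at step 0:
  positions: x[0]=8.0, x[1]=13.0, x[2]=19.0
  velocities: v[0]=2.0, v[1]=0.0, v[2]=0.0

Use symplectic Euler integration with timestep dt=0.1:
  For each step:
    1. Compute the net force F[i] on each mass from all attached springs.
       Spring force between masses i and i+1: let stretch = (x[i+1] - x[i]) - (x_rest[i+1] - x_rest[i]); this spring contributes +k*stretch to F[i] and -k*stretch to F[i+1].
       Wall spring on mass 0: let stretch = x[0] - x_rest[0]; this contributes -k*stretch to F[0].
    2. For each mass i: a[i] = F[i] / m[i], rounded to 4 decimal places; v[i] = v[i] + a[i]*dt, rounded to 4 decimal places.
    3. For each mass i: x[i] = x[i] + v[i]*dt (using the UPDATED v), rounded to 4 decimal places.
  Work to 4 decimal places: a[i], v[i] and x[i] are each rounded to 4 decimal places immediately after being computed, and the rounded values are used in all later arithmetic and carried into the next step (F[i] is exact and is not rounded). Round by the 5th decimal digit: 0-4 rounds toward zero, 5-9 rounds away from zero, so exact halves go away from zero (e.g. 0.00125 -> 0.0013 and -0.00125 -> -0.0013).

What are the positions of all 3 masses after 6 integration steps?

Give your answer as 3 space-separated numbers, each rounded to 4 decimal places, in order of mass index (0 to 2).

Step 0: x=[8.0000 13.0000 19.0000] v=[2.0000 0.0000 0.0000]
Step 1: x=[8.1700 13.0050 19.0000] v=[1.7000 0.0500 0.0000]
Step 2: x=[8.3067 13.0158 19.0001] v=[1.3665 0.1080 0.0005]
Step 3: x=[8.4074 13.0330 19.0003] v=[1.0067 0.1718 0.0021]
Step 4: x=[8.4703 13.0569 19.0008] v=[0.6285 0.2389 0.0054]
Step 5: x=[8.4943 13.0876 19.0019] v=[0.2401 0.3068 0.0110]
Step 6: x=[8.4793 13.1249 19.0039] v=[-0.1500 0.3729 0.0196]

Answer: 8.4793 13.1249 19.0039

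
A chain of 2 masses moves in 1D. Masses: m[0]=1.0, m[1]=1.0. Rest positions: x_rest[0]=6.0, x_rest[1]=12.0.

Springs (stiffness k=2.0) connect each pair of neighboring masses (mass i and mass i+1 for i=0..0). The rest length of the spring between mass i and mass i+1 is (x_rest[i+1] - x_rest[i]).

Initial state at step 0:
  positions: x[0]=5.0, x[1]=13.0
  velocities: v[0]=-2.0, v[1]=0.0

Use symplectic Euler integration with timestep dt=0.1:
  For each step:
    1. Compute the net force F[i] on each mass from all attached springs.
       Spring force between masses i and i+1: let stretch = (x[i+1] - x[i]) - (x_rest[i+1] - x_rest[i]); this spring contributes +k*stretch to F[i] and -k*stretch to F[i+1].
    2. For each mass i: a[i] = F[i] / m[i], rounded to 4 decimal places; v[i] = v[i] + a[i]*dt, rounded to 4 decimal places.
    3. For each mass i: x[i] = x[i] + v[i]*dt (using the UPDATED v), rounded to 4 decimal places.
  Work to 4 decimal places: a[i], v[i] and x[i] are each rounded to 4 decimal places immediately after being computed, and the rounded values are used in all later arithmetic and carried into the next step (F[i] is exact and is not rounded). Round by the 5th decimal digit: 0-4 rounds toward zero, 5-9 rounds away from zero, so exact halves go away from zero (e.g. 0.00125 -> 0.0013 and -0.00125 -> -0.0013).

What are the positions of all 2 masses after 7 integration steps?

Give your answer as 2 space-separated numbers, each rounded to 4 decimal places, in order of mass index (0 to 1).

Answer: 4.7361 11.8639

Derivation:
Step 0: x=[5.0000 13.0000] v=[-2.0000 0.0000]
Step 1: x=[4.8400 12.9600] v=[-1.6000 -0.4000]
Step 2: x=[4.7224 12.8776] v=[-1.1760 -0.8240]
Step 3: x=[4.6479 12.7521] v=[-0.7450 -1.2550]
Step 4: x=[4.6155 12.5845] v=[-0.3242 -1.6758]
Step 5: x=[4.6225 12.3775] v=[0.0696 -2.0696]
Step 6: x=[4.6646 12.1354] v=[0.4206 -2.4206]
Step 7: x=[4.7361 11.8639] v=[0.7148 -2.7148]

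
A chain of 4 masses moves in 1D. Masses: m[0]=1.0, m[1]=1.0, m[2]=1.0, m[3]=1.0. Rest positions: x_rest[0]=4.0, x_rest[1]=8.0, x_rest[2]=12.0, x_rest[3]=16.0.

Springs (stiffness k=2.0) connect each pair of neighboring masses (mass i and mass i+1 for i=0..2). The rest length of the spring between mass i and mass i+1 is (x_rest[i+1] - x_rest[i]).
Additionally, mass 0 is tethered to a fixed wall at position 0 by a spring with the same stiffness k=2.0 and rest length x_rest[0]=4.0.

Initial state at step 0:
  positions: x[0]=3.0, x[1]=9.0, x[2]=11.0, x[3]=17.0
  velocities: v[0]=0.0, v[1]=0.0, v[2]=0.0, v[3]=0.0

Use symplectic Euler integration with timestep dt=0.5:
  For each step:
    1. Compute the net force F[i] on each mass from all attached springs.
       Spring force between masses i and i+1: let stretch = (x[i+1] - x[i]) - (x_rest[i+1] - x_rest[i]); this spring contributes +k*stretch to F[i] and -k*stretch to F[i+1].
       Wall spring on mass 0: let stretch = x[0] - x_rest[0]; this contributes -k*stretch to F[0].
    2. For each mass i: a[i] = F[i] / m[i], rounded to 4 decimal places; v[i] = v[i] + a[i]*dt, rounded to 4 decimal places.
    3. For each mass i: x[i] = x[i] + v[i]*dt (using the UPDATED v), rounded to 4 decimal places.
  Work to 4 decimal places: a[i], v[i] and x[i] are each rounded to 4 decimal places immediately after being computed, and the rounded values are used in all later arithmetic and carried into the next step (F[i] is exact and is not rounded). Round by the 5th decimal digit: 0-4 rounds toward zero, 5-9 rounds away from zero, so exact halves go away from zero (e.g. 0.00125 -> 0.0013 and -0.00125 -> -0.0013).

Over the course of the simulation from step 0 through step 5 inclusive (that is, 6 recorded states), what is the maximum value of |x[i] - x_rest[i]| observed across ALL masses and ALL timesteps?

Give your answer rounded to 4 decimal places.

Answer: 2.0000

Derivation:
Step 0: x=[3.0000 9.0000 11.0000 17.0000] v=[0.0000 0.0000 0.0000 0.0000]
Step 1: x=[4.5000 7.0000 13.0000 16.0000] v=[3.0000 -4.0000 4.0000 -2.0000]
Step 2: x=[5.0000 6.7500 13.5000 15.5000] v=[1.0000 -0.5000 1.0000 -1.0000]
Step 3: x=[3.8750 9.0000 11.6250 16.0000] v=[-2.2500 4.5000 -3.7500 1.0000]
Step 4: x=[3.3750 10.0000 10.6250 16.3125] v=[-1.0000 2.0000 -2.0000 0.6250]
Step 5: x=[4.5000 8.0000 12.1563 15.7813] v=[2.2500 -4.0000 3.0625 -1.0625]
Max displacement = 2.0000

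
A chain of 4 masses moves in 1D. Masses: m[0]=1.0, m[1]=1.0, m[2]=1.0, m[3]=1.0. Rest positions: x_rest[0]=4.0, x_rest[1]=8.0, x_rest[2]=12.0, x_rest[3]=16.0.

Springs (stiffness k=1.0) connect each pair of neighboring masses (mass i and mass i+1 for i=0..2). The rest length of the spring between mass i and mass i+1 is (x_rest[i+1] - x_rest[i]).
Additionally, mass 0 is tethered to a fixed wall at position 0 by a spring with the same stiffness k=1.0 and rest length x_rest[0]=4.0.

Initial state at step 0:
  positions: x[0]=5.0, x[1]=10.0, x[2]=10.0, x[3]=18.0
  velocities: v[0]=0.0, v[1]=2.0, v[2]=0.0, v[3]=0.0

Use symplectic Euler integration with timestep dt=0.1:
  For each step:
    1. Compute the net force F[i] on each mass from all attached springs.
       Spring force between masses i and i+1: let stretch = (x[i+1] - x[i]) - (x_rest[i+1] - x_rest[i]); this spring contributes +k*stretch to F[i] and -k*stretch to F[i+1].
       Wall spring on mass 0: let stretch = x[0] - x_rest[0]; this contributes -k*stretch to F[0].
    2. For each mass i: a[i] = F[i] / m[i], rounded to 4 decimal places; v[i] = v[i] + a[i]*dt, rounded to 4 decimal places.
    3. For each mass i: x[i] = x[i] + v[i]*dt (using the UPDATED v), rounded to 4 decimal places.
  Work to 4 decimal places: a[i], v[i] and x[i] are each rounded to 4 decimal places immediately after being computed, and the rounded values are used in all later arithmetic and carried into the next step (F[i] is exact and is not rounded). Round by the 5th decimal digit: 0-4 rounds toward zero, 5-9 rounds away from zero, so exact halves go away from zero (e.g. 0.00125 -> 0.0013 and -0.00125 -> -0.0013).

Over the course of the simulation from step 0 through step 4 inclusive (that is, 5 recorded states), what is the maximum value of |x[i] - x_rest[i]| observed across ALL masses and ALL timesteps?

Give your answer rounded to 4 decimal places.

Step 0: x=[5.0000 10.0000 10.0000 18.0000] v=[0.0000 2.0000 0.0000 0.0000]
Step 1: x=[5.0000 10.1500 10.0800 17.9600] v=[0.0000 1.5000 0.8000 -0.4000]
Step 2: x=[5.0015 10.2478 10.2395 17.8812] v=[0.0150 0.9780 1.5950 -0.7880]
Step 3: x=[5.0055 10.2931 10.4755 17.7660] v=[0.0395 0.4525 2.3600 -1.1522]
Step 4: x=[5.0123 10.2873 10.7826 17.6179] v=[0.0677 -0.0580 3.0708 -1.4813]
Max displacement = 2.2931

Answer: 2.2931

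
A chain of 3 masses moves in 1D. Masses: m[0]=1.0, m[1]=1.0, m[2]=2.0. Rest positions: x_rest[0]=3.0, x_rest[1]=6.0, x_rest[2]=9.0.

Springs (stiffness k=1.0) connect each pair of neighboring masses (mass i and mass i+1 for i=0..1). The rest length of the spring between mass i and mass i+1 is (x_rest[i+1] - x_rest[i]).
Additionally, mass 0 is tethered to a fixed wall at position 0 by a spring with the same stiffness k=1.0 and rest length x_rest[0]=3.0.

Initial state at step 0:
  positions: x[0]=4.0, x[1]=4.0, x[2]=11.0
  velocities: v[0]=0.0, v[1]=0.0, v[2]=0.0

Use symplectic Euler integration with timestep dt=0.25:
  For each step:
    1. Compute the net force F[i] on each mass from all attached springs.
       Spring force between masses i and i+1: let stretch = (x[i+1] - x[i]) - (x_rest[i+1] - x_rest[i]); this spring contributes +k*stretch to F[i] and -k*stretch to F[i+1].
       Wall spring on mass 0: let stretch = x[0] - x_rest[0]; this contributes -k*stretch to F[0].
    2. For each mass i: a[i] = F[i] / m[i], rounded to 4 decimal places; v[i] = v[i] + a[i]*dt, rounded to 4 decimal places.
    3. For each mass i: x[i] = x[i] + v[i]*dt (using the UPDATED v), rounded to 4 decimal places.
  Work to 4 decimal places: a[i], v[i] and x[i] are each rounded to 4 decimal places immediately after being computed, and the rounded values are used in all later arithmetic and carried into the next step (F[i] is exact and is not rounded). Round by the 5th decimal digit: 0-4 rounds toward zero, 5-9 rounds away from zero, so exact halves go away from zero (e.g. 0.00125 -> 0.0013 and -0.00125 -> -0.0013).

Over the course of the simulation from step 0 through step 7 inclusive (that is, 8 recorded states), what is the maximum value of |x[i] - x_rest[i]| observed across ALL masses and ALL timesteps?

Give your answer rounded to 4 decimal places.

Answer: 3.0344

Derivation:
Step 0: x=[4.0000 4.0000 11.0000] v=[0.0000 0.0000 0.0000]
Step 1: x=[3.7500 4.4375 10.8750] v=[-1.0000 1.7500 -0.5000]
Step 2: x=[3.3086 5.2344 10.6426] v=[-1.7656 3.1875 -0.9297]
Step 3: x=[2.7808 6.2489 10.3349] v=[-2.1113 4.0581 -1.2307]
Step 4: x=[2.2959 7.3021 9.9933] v=[-1.9395 4.2126 -1.3665]
Step 5: x=[1.9804 8.2106 9.6613] v=[-1.2619 3.6339 -1.3279]
Step 6: x=[1.9305 8.8204 9.3778] v=[-0.1995 2.4390 -1.1342]
Step 7: x=[2.1906 9.0344 9.1706] v=[1.0404 0.8559 -0.8289]
Max displacement = 3.0344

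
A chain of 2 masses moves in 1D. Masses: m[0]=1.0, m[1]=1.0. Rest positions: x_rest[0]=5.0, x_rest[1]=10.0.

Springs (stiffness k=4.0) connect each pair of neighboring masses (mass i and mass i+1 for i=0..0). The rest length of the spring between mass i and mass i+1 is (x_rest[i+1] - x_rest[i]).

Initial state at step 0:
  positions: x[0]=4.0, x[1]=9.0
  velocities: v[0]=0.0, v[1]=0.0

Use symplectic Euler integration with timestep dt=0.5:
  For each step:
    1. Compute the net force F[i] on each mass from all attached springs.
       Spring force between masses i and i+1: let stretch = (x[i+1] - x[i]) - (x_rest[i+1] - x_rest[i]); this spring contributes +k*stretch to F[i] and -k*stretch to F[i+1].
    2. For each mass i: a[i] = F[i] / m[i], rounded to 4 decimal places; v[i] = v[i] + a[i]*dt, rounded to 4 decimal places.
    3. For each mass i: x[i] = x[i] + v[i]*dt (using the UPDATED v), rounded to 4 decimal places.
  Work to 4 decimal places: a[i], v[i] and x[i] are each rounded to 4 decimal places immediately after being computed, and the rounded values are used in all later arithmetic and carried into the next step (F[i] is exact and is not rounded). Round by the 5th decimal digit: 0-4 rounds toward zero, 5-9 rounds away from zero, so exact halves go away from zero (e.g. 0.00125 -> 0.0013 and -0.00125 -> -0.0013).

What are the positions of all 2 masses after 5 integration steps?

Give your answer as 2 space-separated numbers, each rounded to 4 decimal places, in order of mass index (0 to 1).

Answer: 4.0000 9.0000

Derivation:
Step 0: x=[4.0000 9.0000] v=[0.0000 0.0000]
Step 1: x=[4.0000 9.0000] v=[0.0000 0.0000]
Step 2: x=[4.0000 9.0000] v=[0.0000 0.0000]
Step 3: x=[4.0000 9.0000] v=[0.0000 0.0000]
Step 4: x=[4.0000 9.0000] v=[0.0000 0.0000]
Step 5: x=[4.0000 9.0000] v=[0.0000 0.0000]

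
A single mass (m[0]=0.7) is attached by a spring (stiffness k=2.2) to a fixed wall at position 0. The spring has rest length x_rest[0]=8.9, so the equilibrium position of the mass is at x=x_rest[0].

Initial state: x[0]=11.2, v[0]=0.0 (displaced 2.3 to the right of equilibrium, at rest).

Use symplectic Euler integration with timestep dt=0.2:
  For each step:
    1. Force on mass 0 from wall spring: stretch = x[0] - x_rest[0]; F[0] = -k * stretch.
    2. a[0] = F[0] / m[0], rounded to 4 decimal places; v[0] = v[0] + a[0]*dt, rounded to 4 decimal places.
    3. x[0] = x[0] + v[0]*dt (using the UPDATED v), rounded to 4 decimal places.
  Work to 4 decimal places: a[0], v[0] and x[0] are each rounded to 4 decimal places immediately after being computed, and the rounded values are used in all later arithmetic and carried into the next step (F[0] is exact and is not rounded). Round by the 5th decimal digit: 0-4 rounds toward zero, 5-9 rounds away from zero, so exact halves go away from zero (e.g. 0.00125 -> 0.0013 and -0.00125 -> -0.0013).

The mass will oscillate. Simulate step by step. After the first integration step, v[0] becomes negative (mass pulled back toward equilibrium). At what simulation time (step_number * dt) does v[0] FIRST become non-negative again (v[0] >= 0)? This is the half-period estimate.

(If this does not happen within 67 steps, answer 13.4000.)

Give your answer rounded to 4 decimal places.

Answer: 1.8000

Derivation:
Step 0: x=[11.2000] v=[0.0000]
Step 1: x=[10.9109] v=[-1.4457]
Step 2: x=[10.3690] v=[-2.7097]
Step 3: x=[9.6424] v=[-3.6331]
Step 4: x=[8.8224] v=[-4.0998]
Step 5: x=[8.0122] v=[-4.0510]
Step 6: x=[7.3136] v=[-3.4930]
Step 7: x=[6.8144] v=[-2.4958]
Step 8: x=[6.5774] v=[-1.1849]
Step 9: x=[6.6324] v=[0.2750]
First v>=0 after going negative at step 9, time=1.8000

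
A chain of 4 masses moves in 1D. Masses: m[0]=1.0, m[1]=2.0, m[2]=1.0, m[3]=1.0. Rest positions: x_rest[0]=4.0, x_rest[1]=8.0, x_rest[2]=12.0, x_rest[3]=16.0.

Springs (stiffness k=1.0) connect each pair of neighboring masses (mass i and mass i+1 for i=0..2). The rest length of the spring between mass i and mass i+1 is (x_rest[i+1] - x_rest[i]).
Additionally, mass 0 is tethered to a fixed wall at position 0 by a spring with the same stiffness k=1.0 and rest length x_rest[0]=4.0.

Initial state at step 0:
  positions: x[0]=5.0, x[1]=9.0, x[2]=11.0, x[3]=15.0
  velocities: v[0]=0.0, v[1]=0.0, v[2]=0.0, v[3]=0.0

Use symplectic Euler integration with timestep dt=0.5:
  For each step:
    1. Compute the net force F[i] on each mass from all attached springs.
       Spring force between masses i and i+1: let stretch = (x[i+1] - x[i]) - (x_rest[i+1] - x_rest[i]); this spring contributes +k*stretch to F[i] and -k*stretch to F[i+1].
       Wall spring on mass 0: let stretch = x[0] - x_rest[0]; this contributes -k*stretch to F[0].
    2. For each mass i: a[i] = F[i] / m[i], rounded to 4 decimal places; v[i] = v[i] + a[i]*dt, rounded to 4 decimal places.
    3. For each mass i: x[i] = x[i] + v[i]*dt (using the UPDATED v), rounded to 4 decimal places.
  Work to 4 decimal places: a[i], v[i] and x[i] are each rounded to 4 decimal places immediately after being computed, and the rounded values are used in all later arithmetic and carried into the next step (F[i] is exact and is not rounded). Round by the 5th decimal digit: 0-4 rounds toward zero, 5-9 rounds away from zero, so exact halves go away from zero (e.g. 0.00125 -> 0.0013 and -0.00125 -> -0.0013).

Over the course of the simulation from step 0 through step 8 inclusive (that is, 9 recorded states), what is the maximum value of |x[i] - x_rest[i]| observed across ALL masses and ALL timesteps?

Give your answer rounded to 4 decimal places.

Answer: 1.7469

Derivation:
Step 0: x=[5.0000 9.0000 11.0000 15.0000] v=[0.0000 0.0000 0.0000 0.0000]
Step 1: x=[4.7500 8.7500 11.5000 15.0000] v=[-0.5000 -0.5000 1.0000 0.0000]
Step 2: x=[4.3125 8.3438 12.1875 15.1250] v=[-0.8750 -0.8125 1.3750 0.2500]
Step 3: x=[3.8047 7.9141 12.6485 15.5157] v=[-1.0156 -0.8594 0.9219 0.7813]
Step 4: x=[3.3731 7.5625 12.6427 16.1896] v=[-0.8633 -0.7032 -0.0117 1.3477]
Step 5: x=[3.1455 7.3223 12.2535 16.9768] v=[-0.4552 -0.4805 -0.7784 1.5743]
Step 6: x=[3.1758 7.1764 11.8123 17.5832] v=[0.0605 -0.2919 -0.8824 1.2127]
Step 7: x=[3.4123 7.1099 11.6549 17.7469] v=[0.4729 -0.1331 -0.3149 0.3273]
Step 8: x=[3.7201 7.1493 11.8842 17.3876] v=[0.6156 0.0788 0.4586 -0.7187]
Max displacement = 1.7469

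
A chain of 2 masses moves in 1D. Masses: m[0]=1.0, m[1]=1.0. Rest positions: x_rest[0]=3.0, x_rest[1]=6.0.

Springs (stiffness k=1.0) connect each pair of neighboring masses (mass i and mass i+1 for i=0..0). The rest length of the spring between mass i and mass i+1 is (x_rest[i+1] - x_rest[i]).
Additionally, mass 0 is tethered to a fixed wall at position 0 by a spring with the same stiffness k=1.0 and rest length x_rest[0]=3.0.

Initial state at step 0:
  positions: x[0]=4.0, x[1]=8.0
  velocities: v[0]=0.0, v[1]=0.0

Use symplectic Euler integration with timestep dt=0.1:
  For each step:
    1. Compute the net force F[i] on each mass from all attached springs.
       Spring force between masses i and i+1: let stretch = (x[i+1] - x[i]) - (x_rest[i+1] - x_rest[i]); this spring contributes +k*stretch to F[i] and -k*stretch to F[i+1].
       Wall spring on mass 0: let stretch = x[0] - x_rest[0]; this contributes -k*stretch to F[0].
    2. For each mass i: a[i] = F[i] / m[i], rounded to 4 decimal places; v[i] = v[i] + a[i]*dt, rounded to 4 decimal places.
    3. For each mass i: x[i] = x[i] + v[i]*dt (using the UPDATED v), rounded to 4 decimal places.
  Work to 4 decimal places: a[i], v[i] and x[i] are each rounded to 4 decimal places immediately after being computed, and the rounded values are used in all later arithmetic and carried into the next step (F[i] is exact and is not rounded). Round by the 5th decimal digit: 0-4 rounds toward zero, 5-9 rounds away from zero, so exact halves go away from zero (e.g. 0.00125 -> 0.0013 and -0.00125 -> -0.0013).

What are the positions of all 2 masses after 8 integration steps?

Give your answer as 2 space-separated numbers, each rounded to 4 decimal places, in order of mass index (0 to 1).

Step 0: x=[4.0000 8.0000] v=[0.0000 0.0000]
Step 1: x=[4.0000 7.9900] v=[0.0000 -0.1000]
Step 2: x=[3.9999 7.9701] v=[-0.0010 -0.1990]
Step 3: x=[3.9995 7.9405] v=[-0.0040 -0.2960]
Step 4: x=[3.9985 7.9015] v=[-0.0099 -0.3901]
Step 5: x=[3.9966 7.8535] v=[-0.0195 -0.4804]
Step 6: x=[3.9933 7.7969] v=[-0.0335 -0.5661]
Step 7: x=[3.9881 7.7323] v=[-0.0525 -0.6465]
Step 8: x=[3.9804 7.6602] v=[-0.0769 -0.7209]

Answer: 3.9804 7.6602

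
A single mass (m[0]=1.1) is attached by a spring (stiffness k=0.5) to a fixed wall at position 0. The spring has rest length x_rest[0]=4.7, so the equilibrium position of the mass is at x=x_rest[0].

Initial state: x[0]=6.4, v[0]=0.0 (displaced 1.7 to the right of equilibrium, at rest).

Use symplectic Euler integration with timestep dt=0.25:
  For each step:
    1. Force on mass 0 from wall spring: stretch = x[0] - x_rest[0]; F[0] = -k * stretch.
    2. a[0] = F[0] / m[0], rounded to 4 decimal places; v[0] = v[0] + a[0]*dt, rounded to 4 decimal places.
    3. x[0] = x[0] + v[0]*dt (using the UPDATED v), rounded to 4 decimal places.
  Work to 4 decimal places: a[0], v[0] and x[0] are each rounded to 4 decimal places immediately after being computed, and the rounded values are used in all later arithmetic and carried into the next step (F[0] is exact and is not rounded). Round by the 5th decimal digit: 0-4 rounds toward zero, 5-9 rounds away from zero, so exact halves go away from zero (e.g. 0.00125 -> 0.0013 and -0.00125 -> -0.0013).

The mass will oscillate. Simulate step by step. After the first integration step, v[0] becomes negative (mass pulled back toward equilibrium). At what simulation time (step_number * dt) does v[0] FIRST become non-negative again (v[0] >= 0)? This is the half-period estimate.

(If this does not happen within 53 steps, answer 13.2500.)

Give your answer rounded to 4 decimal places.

Answer: 4.7500

Derivation:
Step 0: x=[6.4000] v=[0.0000]
Step 1: x=[6.3517] v=[-0.1932]
Step 2: x=[6.2565] v=[-0.3809]
Step 3: x=[6.1171] v=[-0.5578]
Step 4: x=[5.9374] v=[-0.7188]
Step 5: x=[5.7226] v=[-0.8594]
Step 6: x=[5.4787] v=[-0.9756]
Step 7: x=[5.2127] v=[-1.0641]
Step 8: x=[4.9321] v=[-1.1224]
Step 9: x=[4.6449] v=[-1.1488]
Step 10: x=[4.3593] v=[-1.1426]
Step 11: x=[4.0833] v=[-1.1039]
Step 12: x=[3.8249] v=[-1.0338]
Step 13: x=[3.5913] v=[-0.9344]
Step 14: x=[3.3892] v=[-0.8084]
Step 15: x=[3.2243] v=[-0.6595]
Step 16: x=[3.1014] v=[-0.4918]
Step 17: x=[3.0239] v=[-0.3102]
Step 18: x=[2.9940] v=[-0.1197]
Step 19: x=[3.0126] v=[0.0742]
First v>=0 after going negative at step 19, time=4.7500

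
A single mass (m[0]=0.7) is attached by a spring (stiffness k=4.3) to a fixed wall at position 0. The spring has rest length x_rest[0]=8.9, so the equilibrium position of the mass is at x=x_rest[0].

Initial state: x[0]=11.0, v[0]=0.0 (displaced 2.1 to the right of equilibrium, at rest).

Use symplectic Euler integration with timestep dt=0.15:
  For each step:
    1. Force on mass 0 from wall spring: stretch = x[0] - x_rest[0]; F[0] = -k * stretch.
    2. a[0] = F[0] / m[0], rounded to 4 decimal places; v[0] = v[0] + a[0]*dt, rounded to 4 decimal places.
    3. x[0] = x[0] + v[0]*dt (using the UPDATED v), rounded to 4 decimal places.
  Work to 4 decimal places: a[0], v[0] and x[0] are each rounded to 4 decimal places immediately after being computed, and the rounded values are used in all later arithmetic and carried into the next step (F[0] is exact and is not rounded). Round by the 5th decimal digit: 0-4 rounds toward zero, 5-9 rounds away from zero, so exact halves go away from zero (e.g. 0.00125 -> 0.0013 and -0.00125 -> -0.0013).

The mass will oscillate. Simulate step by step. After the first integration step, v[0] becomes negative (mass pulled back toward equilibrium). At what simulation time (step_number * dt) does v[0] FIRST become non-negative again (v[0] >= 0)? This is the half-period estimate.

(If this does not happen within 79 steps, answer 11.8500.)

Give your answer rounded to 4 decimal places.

Step 0: x=[11.0000] v=[0.0000]
Step 1: x=[10.7098] v=[-1.9350]
Step 2: x=[10.1694] v=[-3.6026]
Step 3: x=[9.4536] v=[-4.7723]
Step 4: x=[8.6612] v=[-5.2824]
Step 5: x=[7.9018] v=[-5.0624]
Step 6: x=[7.2804] v=[-4.1426]
Step 7: x=[6.8829] v=[-2.6503]
Step 8: x=[6.7641] v=[-0.7917]
Step 9: x=[6.9406] v=[1.1764]
First v>=0 after going negative at step 9, time=1.3500

Answer: 1.3500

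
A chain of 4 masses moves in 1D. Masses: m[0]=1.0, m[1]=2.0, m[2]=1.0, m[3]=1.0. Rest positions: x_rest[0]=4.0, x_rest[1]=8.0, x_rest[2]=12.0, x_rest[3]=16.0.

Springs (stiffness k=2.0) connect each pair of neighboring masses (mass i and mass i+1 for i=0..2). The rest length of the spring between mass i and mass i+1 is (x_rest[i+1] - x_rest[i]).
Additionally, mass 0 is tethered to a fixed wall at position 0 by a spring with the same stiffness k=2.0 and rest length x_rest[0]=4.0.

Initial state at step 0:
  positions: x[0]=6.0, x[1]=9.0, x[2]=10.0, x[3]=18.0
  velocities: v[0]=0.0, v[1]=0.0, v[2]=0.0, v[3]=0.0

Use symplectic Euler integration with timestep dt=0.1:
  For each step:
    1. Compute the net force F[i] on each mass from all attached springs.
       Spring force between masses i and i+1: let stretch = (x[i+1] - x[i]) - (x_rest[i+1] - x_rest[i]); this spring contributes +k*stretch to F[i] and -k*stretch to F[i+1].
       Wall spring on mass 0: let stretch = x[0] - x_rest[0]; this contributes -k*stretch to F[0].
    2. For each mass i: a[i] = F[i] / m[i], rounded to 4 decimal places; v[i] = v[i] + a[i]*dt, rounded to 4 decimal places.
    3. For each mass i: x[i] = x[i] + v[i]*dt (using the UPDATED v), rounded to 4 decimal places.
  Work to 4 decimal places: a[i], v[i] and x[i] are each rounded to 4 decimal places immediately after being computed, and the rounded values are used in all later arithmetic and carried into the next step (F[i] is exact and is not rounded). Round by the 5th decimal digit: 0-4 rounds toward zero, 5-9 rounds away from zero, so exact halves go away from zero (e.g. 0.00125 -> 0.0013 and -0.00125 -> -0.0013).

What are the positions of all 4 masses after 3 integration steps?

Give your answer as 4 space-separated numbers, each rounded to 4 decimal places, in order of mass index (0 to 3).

Answer: 5.6499 8.8859 10.8024 17.5418

Derivation:
Step 0: x=[6.0000 9.0000 10.0000 18.0000] v=[0.0000 0.0000 0.0000 0.0000]
Step 1: x=[5.9400 8.9800 10.1400 17.9200] v=[-0.6000 -0.2000 1.4000 -0.8000]
Step 2: x=[5.8220 8.9412 10.4124 17.7644] v=[-1.1800 -0.3880 2.7240 -1.5560]
Step 3: x=[5.6499 8.8859 10.8024 17.5418] v=[-1.7206 -0.5528 3.9002 -2.2264]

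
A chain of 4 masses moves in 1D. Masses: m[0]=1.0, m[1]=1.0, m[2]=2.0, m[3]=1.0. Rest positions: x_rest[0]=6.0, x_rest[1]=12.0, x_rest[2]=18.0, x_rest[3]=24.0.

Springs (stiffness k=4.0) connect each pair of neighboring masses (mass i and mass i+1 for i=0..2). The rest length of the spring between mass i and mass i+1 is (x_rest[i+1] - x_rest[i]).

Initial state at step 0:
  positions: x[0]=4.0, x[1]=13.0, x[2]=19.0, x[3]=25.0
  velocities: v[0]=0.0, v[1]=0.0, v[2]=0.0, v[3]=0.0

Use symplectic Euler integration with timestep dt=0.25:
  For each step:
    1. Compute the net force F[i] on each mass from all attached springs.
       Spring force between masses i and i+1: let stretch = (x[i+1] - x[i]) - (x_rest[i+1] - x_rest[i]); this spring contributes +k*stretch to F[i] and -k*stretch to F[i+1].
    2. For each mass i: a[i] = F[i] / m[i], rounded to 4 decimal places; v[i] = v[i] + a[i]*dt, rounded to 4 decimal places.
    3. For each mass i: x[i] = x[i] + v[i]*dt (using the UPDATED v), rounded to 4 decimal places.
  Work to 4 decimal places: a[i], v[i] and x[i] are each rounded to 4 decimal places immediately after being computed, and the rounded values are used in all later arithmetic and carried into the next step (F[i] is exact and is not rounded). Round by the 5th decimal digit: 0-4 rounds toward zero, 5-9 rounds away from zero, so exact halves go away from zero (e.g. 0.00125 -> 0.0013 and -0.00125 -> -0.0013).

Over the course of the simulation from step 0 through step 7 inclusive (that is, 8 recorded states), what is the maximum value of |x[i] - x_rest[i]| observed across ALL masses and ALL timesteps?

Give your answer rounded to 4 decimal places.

Answer: 2.2002

Derivation:
Step 0: x=[4.0000 13.0000 19.0000 25.0000] v=[0.0000 0.0000 0.0000 0.0000]
Step 1: x=[4.7500 12.2500 19.0000 25.0000] v=[3.0000 -3.0000 0.0000 0.0000]
Step 2: x=[5.8750 11.3125 18.9063 25.0000] v=[4.5000 -3.7500 -0.3750 0.0000]
Step 3: x=[6.8594 10.9141 18.6250 24.9766] v=[3.9375 -1.5937 -1.1251 -0.0937]
Step 4: x=[7.3575 11.4297 18.1738 24.8653] v=[1.9922 2.0625 -1.8048 -0.4453]
Step 5: x=[7.3736 12.6133 17.7160 24.5811] v=[0.0644 4.7344 -1.8311 -1.1368]
Step 6: x=[7.1996 13.7627 17.4785 24.0806] v=[-0.6959 4.5974 -0.9499 -2.0019]
Step 7: x=[7.1664 14.2002 17.6018 23.4296] v=[-0.1328 1.7501 0.4933 -2.6040]
Max displacement = 2.2002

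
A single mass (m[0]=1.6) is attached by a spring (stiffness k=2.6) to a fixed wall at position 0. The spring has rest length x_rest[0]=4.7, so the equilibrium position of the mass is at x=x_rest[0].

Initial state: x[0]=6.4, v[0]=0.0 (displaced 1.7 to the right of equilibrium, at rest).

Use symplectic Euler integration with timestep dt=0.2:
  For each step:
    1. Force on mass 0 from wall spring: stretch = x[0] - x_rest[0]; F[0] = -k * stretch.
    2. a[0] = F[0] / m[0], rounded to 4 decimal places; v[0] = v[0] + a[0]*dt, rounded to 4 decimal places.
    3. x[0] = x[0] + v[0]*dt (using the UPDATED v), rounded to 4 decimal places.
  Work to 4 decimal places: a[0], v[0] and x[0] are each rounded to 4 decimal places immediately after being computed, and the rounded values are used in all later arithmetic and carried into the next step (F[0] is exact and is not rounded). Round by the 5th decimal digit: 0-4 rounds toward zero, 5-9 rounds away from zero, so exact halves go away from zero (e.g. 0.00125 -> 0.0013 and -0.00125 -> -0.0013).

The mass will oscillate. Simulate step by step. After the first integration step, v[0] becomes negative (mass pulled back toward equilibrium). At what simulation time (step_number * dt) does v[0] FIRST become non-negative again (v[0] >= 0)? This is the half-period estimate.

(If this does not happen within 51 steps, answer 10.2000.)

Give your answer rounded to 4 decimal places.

Step 0: x=[6.4000] v=[0.0000]
Step 1: x=[6.2895] v=[-0.5525]
Step 2: x=[6.0757] v=[-1.0691]
Step 3: x=[5.7725] v=[-1.5162]
Step 4: x=[5.3995] v=[-1.8648]
Step 5: x=[4.9811] v=[-2.0921]
Step 6: x=[4.5444] v=[-2.1835]
Step 7: x=[4.1178] v=[-2.1329]
Step 8: x=[3.7291] v=[-1.9437]
Step 9: x=[3.4035] v=[-1.6282]
Step 10: x=[3.1621] v=[-1.2068]
Step 11: x=[3.0207] v=[-0.7070]
Step 12: x=[2.9885] v=[-0.1612]
Step 13: x=[3.0675] v=[0.3950]
First v>=0 after going negative at step 13, time=2.6000

Answer: 2.6000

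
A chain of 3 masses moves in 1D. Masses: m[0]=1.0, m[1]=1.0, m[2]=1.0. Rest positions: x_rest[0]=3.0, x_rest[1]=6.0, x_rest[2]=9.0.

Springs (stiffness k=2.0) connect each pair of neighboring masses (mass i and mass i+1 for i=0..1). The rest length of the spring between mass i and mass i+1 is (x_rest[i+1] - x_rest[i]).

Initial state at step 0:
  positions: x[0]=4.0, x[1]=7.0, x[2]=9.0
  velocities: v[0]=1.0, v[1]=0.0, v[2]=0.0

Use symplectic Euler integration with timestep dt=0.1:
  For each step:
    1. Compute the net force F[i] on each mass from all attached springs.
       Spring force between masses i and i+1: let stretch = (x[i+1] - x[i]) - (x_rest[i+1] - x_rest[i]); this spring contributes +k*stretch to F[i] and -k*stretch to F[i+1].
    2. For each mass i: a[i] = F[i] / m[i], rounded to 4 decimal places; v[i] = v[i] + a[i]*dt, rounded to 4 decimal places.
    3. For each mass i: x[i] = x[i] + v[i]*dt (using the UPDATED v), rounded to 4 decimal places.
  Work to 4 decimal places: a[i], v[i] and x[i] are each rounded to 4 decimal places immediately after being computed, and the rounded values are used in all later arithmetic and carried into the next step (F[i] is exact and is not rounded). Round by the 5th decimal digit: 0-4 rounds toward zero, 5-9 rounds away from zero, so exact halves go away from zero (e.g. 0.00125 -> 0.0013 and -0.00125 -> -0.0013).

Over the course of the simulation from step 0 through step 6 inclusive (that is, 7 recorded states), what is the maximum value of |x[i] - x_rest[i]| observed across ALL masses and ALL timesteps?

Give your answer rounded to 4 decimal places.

Answer: 1.5089

Derivation:
Step 0: x=[4.0000 7.0000 9.0000] v=[1.0000 0.0000 0.0000]
Step 1: x=[4.1000 6.9800 9.0200] v=[1.0000 -0.2000 0.2000]
Step 2: x=[4.1976 6.9432 9.0592] v=[0.9760 -0.3680 0.3920]
Step 3: x=[4.2901 6.8938 9.1161] v=[0.9251 -0.4939 0.5688]
Step 4: x=[4.3747 6.8368 9.1885] v=[0.8458 -0.5702 0.7243]
Step 5: x=[4.4485 6.7776 9.2739] v=[0.7382 -0.5923 0.8540]
Step 6: x=[4.5089 6.7217 9.3694] v=[0.6040 -0.5589 0.9547]
Max displacement = 1.5089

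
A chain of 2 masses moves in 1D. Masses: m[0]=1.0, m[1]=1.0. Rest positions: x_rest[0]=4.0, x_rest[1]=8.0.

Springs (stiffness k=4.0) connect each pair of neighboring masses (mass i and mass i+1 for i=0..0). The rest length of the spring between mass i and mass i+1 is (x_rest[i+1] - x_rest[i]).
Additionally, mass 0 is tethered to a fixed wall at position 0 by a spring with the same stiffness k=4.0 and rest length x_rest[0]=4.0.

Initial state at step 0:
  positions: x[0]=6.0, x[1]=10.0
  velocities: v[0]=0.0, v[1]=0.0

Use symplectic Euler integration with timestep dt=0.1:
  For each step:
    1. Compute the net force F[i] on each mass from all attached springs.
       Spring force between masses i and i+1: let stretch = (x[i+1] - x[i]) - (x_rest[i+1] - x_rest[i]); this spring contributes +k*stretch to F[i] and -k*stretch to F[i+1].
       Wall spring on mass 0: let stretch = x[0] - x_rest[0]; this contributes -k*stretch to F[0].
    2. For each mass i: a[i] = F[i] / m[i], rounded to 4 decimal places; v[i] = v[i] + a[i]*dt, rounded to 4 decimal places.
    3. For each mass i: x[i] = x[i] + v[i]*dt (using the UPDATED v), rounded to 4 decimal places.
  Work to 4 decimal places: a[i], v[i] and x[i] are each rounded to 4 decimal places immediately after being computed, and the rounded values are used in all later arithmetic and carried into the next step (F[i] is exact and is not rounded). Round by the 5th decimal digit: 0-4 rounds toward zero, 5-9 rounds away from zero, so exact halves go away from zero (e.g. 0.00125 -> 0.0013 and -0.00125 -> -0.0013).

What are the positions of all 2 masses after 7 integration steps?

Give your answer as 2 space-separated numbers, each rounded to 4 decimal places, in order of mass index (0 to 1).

Step 0: x=[6.0000 10.0000] v=[0.0000 0.0000]
Step 1: x=[5.9200 10.0000] v=[-0.8000 0.0000]
Step 2: x=[5.7664 9.9968] v=[-1.5360 -0.0320]
Step 3: x=[5.5514 9.9844] v=[-2.1504 -0.1242]
Step 4: x=[5.2916 9.9547] v=[-2.5978 -0.2974]
Step 5: x=[5.0067 9.8984] v=[-2.8492 -0.5626]
Step 6: x=[4.7172 9.8065] v=[-2.8952 -0.9193]
Step 7: x=[4.4426 9.6710] v=[-2.7464 -1.3550]

Answer: 4.4426 9.6710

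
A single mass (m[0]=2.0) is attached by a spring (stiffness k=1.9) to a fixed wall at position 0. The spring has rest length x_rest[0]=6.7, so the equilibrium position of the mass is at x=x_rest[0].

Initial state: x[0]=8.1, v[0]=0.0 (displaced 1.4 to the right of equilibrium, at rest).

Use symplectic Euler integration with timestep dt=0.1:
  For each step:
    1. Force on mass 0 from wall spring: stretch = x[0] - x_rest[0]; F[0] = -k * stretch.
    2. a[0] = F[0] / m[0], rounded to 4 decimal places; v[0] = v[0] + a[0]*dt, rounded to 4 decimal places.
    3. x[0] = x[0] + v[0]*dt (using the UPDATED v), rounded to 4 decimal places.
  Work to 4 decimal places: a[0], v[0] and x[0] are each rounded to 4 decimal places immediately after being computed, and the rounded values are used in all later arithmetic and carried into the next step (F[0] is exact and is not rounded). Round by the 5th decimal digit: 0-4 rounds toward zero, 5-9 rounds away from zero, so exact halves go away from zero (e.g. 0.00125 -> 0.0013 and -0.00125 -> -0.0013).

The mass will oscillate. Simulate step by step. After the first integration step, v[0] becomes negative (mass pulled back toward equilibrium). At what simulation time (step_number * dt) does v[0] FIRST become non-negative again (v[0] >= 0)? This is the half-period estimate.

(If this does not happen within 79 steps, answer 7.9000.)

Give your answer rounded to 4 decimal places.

Step 0: x=[8.1000] v=[0.0000]
Step 1: x=[8.0867] v=[-0.1330]
Step 2: x=[8.0602] v=[-0.2647]
Step 3: x=[8.0208] v=[-0.3939]
Step 4: x=[7.9689] v=[-0.5194]
Step 5: x=[7.9049] v=[-0.6400]
Step 6: x=[7.8295] v=[-0.7545]
Step 7: x=[7.7433] v=[-0.8618]
Step 8: x=[7.6472] v=[-0.9609]
Step 9: x=[7.5421] v=[-1.0509]
Step 10: x=[7.4290] v=[-1.1309]
Step 11: x=[7.3090] v=[-1.2002]
Step 12: x=[7.1832] v=[-1.2581]
Step 13: x=[7.0528] v=[-1.3040]
Step 14: x=[6.9191] v=[-1.3375]
Step 15: x=[6.7833] v=[-1.3583]
Step 16: x=[6.6467] v=[-1.3662]
Step 17: x=[6.5106] v=[-1.3611]
Step 18: x=[6.3763] v=[-1.3431]
Step 19: x=[6.2451] v=[-1.3124]
Step 20: x=[6.1182] v=[-1.2692]
Step 21: x=[5.9968] v=[-1.2139]
Step 22: x=[5.8821] v=[-1.1471]
Step 23: x=[5.7752] v=[-1.0694]
Step 24: x=[5.6771] v=[-0.9815]
Step 25: x=[5.5887] v=[-0.8843]
Step 26: x=[5.5108] v=[-0.7787]
Step 27: x=[5.4442] v=[-0.6657]
Step 28: x=[5.3896] v=[-0.5464]
Step 29: x=[5.3474] v=[-0.4219]
Step 30: x=[5.3181] v=[-0.2934]
Step 31: x=[5.3019] v=[-0.1621]
Step 32: x=[5.2990] v=[-0.0293]
Step 33: x=[5.3094] v=[0.1038]
First v>=0 after going negative at step 33, time=3.3000

Answer: 3.3000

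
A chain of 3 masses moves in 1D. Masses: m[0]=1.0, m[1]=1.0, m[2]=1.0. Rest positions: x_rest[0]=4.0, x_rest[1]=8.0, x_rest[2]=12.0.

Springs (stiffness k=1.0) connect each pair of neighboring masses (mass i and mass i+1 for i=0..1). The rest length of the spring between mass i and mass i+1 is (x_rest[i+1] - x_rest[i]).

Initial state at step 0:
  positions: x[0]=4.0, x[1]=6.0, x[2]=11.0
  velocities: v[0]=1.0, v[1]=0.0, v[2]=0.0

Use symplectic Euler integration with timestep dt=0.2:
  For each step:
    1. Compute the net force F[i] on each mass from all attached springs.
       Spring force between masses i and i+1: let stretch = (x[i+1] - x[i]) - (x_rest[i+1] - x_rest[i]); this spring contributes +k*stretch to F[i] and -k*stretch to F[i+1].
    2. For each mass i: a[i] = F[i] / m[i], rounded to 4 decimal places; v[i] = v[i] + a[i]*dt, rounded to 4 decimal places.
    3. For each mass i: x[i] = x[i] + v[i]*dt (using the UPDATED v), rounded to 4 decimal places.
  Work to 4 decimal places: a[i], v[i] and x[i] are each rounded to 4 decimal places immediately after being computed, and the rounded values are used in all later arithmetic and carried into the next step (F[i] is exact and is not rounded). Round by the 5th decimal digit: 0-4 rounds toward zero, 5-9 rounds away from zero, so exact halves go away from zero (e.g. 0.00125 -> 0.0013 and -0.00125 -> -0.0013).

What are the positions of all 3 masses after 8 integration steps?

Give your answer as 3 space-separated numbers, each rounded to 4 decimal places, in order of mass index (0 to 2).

Answer: 3.5042 8.4636 10.6321

Derivation:
Step 0: x=[4.0000 6.0000 11.0000] v=[1.0000 0.0000 0.0000]
Step 1: x=[4.1200 6.1200 10.9600] v=[0.6000 0.6000 -0.2000]
Step 2: x=[4.1600 6.3536 10.8864] v=[0.2000 1.1680 -0.3680]
Step 3: x=[4.1277 6.6808 10.7915] v=[-0.1613 1.6358 -0.4746]
Step 4: x=[4.0376 7.0703 10.6922] v=[-0.4507 1.9473 -0.4967]
Step 5: x=[3.9088 7.4833 10.6080] v=[-0.6442 2.0651 -0.4211]
Step 6: x=[3.7629 7.8783 10.5588] v=[-0.7293 1.9751 -0.2460]
Step 7: x=[3.6217 8.2159 10.5624] v=[-0.7062 1.6881 0.0179]
Step 8: x=[3.5042 8.4636 10.6321] v=[-0.5874 1.2386 0.3486]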